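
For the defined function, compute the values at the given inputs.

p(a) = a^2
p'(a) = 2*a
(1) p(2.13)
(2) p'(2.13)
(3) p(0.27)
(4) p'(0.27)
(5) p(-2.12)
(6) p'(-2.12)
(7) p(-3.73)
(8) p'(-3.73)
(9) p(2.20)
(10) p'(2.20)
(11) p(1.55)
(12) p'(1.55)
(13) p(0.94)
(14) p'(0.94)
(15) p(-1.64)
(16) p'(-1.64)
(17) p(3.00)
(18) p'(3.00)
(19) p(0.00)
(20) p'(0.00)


(1) = 4.54
(2) = 4.26
(3) = 0.07
(4) = 0.54
(5) = 4.49
(6) = -4.24
(7) = 13.91
(8) = -7.46
(9) = 4.84
(10) = 4.40
(11) = 2.40
(12) = 3.10
(13) = 0.88
(14) = 1.88
(15) = 2.69
(16) = -3.28
(17) = 9.00
(18) = 6.00
(19) = 0.00
(20) = 0.00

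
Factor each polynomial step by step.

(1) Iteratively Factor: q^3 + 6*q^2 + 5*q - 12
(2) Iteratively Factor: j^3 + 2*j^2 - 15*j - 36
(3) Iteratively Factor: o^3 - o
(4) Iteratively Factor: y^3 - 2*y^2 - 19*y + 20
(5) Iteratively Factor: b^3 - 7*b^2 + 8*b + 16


(1) = (q - 1)*(q^2 + 7*q + 12) = (q - 1)*(q + 3)*(q + 4)
(2) = (j - 4)*(j^2 + 6*j + 9) = (j - 4)*(j + 3)*(j + 3)
(3) = (o)*(o^2 - 1) = o*(o - 1)*(o + 1)
(4) = (y + 4)*(y^2 - 6*y + 5) = (y - 1)*(y + 4)*(y - 5)
(5) = (b - 4)*(b^2 - 3*b - 4) = (b - 4)^2*(b + 1)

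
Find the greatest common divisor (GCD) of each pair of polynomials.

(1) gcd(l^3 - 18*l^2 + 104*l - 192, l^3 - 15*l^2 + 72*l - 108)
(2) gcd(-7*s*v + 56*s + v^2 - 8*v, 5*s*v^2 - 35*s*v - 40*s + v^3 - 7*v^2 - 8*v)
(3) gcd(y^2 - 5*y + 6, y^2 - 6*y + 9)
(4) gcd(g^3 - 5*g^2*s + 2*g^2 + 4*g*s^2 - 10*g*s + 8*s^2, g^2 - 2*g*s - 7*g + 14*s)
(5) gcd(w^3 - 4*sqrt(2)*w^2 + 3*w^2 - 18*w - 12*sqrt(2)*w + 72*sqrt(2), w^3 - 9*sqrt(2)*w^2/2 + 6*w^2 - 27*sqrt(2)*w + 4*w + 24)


(1) = gcd((l - 8)*(l - 6)*(l - 4), (l - 6)^2*(l - 3)) = l - 6
(2) = gcd((-7*s + v)*(v - 8), (5*s + v)*(v - 8)*(v + 1)) = v - 8
(3) = gcd((y - 3)*(y - 2), (y - 3)^2) = y - 3
(4) = 1
(5) = w^2 + w*(6 - 4*sqrt(2)) - 24*sqrt(2)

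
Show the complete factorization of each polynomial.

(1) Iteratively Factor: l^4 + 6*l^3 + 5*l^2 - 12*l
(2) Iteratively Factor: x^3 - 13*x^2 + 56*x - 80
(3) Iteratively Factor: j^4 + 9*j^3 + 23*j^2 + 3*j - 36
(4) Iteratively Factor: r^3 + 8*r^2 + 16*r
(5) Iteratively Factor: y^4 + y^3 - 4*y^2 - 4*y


(1) = (l - 1)*(l^3 + 7*l^2 + 12*l) = (l - 1)*(l + 4)*(l^2 + 3*l) = (l - 1)*(l + 3)*(l + 4)*(l)
(2) = (x - 4)*(x^2 - 9*x + 20) = (x - 4)^2*(x - 5)
(3) = (j + 3)*(j^3 + 6*j^2 + 5*j - 12) = (j - 1)*(j + 3)*(j^2 + 7*j + 12) = (j - 1)*(j + 3)^2*(j + 4)
(4) = (r)*(r^2 + 8*r + 16) = r*(r + 4)*(r + 4)
(5) = (y + 1)*(y^3 - 4*y) = (y - 2)*(y + 1)*(y^2 + 2*y) = (y - 2)*(y + 1)*(y + 2)*(y)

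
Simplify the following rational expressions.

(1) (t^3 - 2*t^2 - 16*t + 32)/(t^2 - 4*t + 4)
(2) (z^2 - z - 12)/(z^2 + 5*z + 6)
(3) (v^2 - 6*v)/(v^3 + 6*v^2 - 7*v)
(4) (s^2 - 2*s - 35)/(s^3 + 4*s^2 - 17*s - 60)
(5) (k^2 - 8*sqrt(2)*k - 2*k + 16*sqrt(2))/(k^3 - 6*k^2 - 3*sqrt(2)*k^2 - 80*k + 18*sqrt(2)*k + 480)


(1) = (t^2 - 16)/(t - 2)
(2) = (z - 4)/(z + 2)
(3) = (v - 6)/(v^2 + 6*v - 7)
(4) = (s - 7)/(s^2 - s - 12)
(5) = (k - 2)/(k^2 + k*(-6 + 5*sqrt(2)) - 30*sqrt(2))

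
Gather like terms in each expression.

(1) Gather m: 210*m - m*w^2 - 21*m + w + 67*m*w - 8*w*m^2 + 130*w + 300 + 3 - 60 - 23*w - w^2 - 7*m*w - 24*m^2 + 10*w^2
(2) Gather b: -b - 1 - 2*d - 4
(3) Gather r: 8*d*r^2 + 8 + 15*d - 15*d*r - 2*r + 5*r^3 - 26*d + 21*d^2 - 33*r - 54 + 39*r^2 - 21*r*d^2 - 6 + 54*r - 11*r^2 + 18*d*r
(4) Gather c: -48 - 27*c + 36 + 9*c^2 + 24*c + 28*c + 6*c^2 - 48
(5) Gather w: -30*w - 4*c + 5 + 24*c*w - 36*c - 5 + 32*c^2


(1) = m^2*(-8*w - 24) + m*(-w^2 + 60*w + 189) + 9*w^2 + 108*w + 243
(2) = -b - 2*d - 5
(3) = 21*d^2 - 11*d + 5*r^3 + r^2*(8*d + 28) + r*(-21*d^2 + 3*d + 19) - 52
(4) = 15*c^2 + 25*c - 60
(5) = 32*c^2 - 40*c + w*(24*c - 30)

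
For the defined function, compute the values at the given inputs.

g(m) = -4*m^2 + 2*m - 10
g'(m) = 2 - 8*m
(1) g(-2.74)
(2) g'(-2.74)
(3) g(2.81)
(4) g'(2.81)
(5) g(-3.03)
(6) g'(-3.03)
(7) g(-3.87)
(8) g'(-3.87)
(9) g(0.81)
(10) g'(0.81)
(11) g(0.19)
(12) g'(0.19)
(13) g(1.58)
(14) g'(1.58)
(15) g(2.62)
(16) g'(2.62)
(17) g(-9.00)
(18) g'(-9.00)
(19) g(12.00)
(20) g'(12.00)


(1) = -45.51
(2) = 23.92
(3) = -35.96
(4) = -20.48
(5) = -52.78
(6) = 26.24
(7) = -77.65
(8) = 32.96
(9) = -11.00
(10) = -4.48
(11) = -9.76
(12) = 0.48
(13) = -16.83
(14) = -10.64
(15) = -32.22
(16) = -18.96
(17) = -352.00
(18) = 74.00
(19) = -562.00
(20) = -94.00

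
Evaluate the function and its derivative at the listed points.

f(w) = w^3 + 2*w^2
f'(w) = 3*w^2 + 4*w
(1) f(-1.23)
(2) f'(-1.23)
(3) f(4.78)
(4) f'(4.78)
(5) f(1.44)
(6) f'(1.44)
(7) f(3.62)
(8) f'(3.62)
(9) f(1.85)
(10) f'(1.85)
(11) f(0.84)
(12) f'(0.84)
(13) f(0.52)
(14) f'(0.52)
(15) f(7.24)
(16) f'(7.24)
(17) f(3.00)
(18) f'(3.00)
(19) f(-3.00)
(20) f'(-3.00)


(1) = 1.16
(2) = -0.38
(3) = 154.91
(4) = 87.67
(5) = 7.13
(6) = 11.98
(7) = 73.65
(8) = 53.79
(9) = 13.18
(10) = 17.67
(11) = 2.00
(12) = 5.48
(13) = 0.68
(14) = 2.89
(15) = 484.34
(16) = 186.21
(17) = 45.00
(18) = 39.00
(19) = -9.00
(20) = 15.00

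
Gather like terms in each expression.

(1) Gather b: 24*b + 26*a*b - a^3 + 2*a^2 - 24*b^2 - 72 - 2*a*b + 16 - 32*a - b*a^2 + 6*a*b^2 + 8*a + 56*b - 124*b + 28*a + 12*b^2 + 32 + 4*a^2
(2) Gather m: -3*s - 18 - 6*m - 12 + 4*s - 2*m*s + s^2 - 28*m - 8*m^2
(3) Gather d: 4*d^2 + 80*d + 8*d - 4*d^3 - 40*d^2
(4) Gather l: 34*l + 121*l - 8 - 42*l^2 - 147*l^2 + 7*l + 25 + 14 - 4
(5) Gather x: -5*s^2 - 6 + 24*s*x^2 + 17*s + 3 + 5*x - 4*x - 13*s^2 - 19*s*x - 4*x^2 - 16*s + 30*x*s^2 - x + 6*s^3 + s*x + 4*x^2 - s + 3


(1) = -a^3 + 6*a^2 + 4*a + b^2*(6*a - 12) + b*(-a^2 + 24*a - 44) - 24
(2) = -8*m^2 + m*(-2*s - 34) + s^2 + s - 30
(3) = -4*d^3 - 36*d^2 + 88*d
(4) = -189*l^2 + 162*l + 27
(5) = 6*s^3 - 18*s^2 + 24*s*x^2 + x*(30*s^2 - 18*s)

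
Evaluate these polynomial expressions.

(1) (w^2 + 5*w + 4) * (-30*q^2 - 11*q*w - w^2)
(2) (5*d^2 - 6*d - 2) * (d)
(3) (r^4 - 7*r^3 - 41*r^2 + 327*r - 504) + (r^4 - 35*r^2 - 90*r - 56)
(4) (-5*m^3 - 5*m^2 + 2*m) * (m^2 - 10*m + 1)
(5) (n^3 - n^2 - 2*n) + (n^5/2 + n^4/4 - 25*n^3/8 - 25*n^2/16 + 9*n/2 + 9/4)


(1) = -30*q^2*w^2 - 150*q^2*w - 120*q^2 - 11*q*w^3 - 55*q*w^2 - 44*q*w - w^4 - 5*w^3 - 4*w^2
(2) = 5*d^3 - 6*d^2 - 2*d
(3) = 2*r^4 - 7*r^3 - 76*r^2 + 237*r - 560
(4) = -5*m^5 + 45*m^4 + 47*m^3 - 25*m^2 + 2*m
(5) = n^5/2 + n^4/4 - 17*n^3/8 - 41*n^2/16 + 5*n/2 + 9/4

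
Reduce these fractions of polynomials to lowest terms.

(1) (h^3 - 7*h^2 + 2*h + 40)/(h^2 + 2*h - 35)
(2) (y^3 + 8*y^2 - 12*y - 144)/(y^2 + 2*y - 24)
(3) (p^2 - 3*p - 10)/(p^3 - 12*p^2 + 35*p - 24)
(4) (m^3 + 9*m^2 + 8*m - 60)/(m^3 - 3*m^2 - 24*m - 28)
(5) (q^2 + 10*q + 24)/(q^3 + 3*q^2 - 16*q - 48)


(1) = (h^2 - 2*h - 8)/(h + 7)
(2) = y + 6
(3) = (p^2 - 3*p - 10)/(p^3 - 12*p^2 + 35*p - 24)
(4) = (m^3 + 9*m^2 + 8*m - 60)/(m^3 - 3*m^2 - 24*m - 28)
(5) = (q + 6)/(q^2 - q - 12)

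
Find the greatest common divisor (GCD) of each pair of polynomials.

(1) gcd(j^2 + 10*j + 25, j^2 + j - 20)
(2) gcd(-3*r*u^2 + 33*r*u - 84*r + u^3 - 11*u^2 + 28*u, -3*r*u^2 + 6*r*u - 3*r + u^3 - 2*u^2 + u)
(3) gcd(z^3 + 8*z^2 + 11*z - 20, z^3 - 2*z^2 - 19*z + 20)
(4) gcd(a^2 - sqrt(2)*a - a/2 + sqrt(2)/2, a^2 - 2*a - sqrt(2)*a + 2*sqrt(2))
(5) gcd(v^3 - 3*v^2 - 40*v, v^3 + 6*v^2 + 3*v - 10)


(1) = j + 5
(2) = gcd((-3*r + u)*(u - 7)*(u - 4), (-3*r + u)*(u - 1)^2) = 3*r - u
(3) = z^2 + 3*z - 4
(4) = gcd((a - 1/2)*(a - sqrt(2)), (a - 2)*(a - sqrt(2))) = a - sqrt(2)
(5) = gcd(v*(v - 8)*(v + 5), (v - 1)*(v + 2)*(v + 5)) = v + 5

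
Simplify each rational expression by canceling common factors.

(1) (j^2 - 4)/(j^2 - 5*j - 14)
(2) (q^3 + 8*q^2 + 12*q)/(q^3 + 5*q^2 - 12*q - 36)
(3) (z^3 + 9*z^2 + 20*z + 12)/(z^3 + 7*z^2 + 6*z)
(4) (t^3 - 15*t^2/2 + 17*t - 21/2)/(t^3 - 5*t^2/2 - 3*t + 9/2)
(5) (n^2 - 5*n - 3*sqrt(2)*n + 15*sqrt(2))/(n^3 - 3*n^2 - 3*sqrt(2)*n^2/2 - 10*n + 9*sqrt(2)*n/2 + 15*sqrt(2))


(1) = (j - 2)/(j - 7)
(2) = q/(q - 3)
(3) = (z + 2)/z
(4) = (2*t - 7)/(2*t + 3)
(5) = (2*n - 6*sqrt(2))/(2*n^2 + n*(4 - 3*sqrt(2)) - 6*sqrt(2))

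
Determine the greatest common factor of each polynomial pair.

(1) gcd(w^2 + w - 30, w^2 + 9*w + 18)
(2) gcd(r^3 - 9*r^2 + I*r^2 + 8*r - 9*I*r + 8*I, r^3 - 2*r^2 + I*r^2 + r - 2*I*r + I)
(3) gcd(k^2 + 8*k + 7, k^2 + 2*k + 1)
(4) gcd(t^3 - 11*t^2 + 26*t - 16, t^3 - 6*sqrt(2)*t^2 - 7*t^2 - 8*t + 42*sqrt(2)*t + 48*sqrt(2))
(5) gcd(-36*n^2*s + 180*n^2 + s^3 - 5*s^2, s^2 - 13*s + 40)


(1) = gcd((w - 5)*(w + 6), (w + 3)*(w + 6)) = w + 6
(2) = gcd((r - 8)*(r - 1)*(r + I), (r - 1)^2*(r + I)) = r^2 + r*(-1 + I) - I
(3) = gcd((k + 1)*(k + 7), (k + 1)^2) = k + 1
(4) = t - 8
(5) = s - 5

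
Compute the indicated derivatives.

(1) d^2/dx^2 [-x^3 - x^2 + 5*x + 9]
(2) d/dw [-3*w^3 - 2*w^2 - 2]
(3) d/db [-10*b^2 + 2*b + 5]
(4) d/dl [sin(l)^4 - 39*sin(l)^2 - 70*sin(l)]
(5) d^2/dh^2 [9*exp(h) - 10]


(1) = -6*x - 2
(2) = w*(-9*w - 4)
(3) = 2 - 20*b
(4) = 2*(2*sin(l)^3 - 39*sin(l) - 35)*cos(l)
(5) = 9*exp(h)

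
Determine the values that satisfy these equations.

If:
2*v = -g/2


Then:
g = -4*v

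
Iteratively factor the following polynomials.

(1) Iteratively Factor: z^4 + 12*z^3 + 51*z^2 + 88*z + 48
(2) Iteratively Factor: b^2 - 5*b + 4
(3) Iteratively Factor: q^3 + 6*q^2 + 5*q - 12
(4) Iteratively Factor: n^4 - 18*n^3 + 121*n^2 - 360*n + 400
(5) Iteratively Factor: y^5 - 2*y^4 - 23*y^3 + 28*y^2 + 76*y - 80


(1) = (z + 4)*(z^3 + 8*z^2 + 19*z + 12) = (z + 1)*(z + 4)*(z^2 + 7*z + 12) = (z + 1)*(z + 3)*(z + 4)*(z + 4)
(2) = (b - 4)*(b - 1)
(3) = (q + 4)*(q^2 + 2*q - 3) = (q - 1)*(q + 4)*(q + 3)
(4) = (n - 5)*(n^3 - 13*n^2 + 56*n - 80) = (n - 5)^2*(n^2 - 8*n + 16) = (n - 5)^2*(n - 4)*(n - 4)
(5) = (y + 4)*(y^4 - 6*y^3 + y^2 + 24*y - 20) = (y + 2)*(y + 4)*(y^3 - 8*y^2 + 17*y - 10) = (y - 2)*(y + 2)*(y + 4)*(y^2 - 6*y + 5) = (y - 5)*(y - 2)*(y + 2)*(y + 4)*(y - 1)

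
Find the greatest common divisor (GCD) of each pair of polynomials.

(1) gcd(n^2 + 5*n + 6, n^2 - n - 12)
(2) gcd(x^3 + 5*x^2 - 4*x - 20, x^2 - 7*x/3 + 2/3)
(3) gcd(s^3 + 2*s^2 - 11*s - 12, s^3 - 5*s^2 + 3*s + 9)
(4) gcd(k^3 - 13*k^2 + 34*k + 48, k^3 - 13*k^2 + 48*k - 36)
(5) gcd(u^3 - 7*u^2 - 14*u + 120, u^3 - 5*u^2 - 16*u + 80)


(1) = n + 3
(2) = gcd((x - 2)*(x + 2)*(x + 5), (x - 2)*(x - 1/3)) = x - 2
(3) = gcd((s - 3)*(s + 1)*(s + 4), (s - 3)^2*(s + 1)) = s^2 - 2*s - 3
(4) = k - 6
(5) = u^2 - u - 20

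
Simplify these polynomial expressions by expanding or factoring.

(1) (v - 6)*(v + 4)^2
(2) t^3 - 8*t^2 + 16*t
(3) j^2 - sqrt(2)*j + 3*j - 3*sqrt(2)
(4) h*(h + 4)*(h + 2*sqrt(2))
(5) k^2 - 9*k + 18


(1) = v^3 + 2*v^2 - 32*v - 96
(2) = t*(t - 4)^2
(3) = (j + 3)*(j - sqrt(2))
(4) = h^3 + 2*sqrt(2)*h^2 + 4*h^2 + 8*sqrt(2)*h
(5) = (k - 6)*(k - 3)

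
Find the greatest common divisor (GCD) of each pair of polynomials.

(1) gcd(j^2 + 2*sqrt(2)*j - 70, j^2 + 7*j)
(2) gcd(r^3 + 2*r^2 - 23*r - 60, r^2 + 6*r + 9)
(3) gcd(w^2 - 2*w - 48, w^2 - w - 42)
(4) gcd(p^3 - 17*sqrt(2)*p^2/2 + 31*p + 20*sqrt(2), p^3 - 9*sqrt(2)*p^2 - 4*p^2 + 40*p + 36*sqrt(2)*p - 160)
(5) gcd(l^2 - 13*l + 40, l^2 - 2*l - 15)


(1) = gcd((j - 5*sqrt(2))*(j + 7*sqrt(2)), j*(j + 7)) = 1
(2) = r + 3
(3) = gcd((w - 8)*(w + 6), (w - 7)*(w + 6)) = w + 6
(4) = p^2 - 9*sqrt(2)*p + 40
(5) = gcd((l - 8)*(l - 5), (l - 5)*(l + 3)) = l - 5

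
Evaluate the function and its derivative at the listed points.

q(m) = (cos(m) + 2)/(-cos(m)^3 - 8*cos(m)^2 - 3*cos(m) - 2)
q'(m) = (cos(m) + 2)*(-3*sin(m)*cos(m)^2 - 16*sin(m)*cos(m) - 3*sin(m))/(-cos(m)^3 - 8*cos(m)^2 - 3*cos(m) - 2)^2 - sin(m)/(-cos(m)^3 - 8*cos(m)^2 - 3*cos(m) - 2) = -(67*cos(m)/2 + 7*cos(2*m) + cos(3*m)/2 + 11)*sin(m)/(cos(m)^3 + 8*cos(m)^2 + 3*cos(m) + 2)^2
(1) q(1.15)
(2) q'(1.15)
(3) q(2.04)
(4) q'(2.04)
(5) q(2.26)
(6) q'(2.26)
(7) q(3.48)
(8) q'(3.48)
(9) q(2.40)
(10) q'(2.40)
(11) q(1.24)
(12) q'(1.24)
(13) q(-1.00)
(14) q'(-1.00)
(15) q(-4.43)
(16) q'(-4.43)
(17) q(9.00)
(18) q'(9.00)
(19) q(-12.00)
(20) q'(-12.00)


(1) = -0.52
(2) = -0.83
(3) = -0.71
(4) = 1.45
(5) = -0.44
(6) = 0.92
(7) = -0.19
(8) = -0.17
(9) = -0.34
(10) = 0.62
(11) = -0.60
(12) = -1.02
(13) = -0.42
(14) = 0.58
(15) = -0.98
(16) = 1.20
(17) = -0.21
(18) = 0.23
(19) = -0.26
(20) = -0.19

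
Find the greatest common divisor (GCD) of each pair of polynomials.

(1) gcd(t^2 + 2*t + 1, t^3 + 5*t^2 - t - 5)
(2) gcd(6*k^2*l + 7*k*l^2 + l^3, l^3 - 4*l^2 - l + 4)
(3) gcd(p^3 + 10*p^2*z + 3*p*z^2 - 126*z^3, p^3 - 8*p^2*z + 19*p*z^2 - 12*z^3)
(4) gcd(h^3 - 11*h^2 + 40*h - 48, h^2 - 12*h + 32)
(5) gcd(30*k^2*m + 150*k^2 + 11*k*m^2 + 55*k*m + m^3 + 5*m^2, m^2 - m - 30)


(1) = gcd((t + 1)^2, (t - 1)*(t + 1)*(t + 5)) = t + 1
(2) = 1
(3) = gcd((p - 3*z)*(p + 6*z)*(p + 7*z), (p - 4*z)*(p - 3*z)*(p - z)) = -p + 3*z
(4) = gcd((h - 4)^2*(h - 3), (h - 8)*(h - 4)) = h - 4
(5) = gcd((5*k + m)*(6*k + m)*(m + 5), (m - 6)*(m + 5)) = m + 5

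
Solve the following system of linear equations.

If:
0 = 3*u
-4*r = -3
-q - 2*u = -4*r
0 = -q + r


Then:
No Solution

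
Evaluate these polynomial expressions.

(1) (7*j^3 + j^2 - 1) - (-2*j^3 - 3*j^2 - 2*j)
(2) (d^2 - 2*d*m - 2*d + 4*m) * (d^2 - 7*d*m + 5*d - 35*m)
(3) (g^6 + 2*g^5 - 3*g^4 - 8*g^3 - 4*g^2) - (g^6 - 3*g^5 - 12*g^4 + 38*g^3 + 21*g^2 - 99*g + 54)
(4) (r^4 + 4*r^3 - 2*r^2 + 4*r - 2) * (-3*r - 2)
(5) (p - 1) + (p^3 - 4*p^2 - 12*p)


(1) = 9*j^3 + 4*j^2 + 2*j - 1
(2) = d^4 - 9*d^3*m + 3*d^3 + 14*d^2*m^2 - 27*d^2*m - 10*d^2 + 42*d*m^2 + 90*d*m - 140*m^2
(3) = 5*g^5 + 9*g^4 - 46*g^3 - 25*g^2 + 99*g - 54
(4) = -3*r^5 - 14*r^4 - 2*r^3 - 8*r^2 - 2*r + 4
(5) = p^3 - 4*p^2 - 11*p - 1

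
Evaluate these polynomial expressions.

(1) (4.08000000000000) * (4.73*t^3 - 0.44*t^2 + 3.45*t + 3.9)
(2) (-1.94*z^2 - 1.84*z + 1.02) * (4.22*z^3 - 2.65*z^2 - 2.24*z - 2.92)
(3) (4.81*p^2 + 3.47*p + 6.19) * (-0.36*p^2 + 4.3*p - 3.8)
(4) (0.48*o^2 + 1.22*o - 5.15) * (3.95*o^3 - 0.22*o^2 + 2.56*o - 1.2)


(1) = 19.2984*t^3 - 1.7952*t^2 + 14.076*t + 15.912
(2) = -8.1868*z^5 - 2.6238*z^4 + 13.526*z^3 + 7.0834*z^2 + 3.088*z - 2.9784
(3) = -1.7316*p^4 + 19.4338*p^3 - 5.5854*p^2 + 13.431*p - 23.522
(4) = 1.896*o^5 + 4.7134*o^4 - 19.3821*o^3 + 3.6802*o^2 - 14.648*o + 6.18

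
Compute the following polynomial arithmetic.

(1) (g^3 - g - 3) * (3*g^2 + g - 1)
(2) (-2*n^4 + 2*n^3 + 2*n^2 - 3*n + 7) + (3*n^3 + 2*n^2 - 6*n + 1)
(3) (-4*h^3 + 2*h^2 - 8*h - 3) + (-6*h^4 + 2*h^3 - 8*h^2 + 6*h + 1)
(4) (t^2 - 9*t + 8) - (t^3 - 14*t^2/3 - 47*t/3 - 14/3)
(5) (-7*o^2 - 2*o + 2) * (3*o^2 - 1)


(1) = 3*g^5 + g^4 - 4*g^3 - 10*g^2 - 2*g + 3
(2) = -2*n^4 + 5*n^3 + 4*n^2 - 9*n + 8
(3) = -6*h^4 - 2*h^3 - 6*h^2 - 2*h - 2
(4) = -t^3 + 17*t^2/3 + 20*t/3 + 38/3
(5) = -21*o^4 - 6*o^3 + 13*o^2 + 2*o - 2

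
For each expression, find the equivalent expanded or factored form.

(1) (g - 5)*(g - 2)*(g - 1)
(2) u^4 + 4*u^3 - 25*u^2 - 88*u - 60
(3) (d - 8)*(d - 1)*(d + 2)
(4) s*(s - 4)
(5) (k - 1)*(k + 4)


(1) = g^3 - 8*g^2 + 17*g - 10
(2) = (u - 5)*(u + 1)*(u + 2)*(u + 6)
(3) = d^3 - 7*d^2 - 10*d + 16
(4) = s^2 - 4*s
(5) = k^2 + 3*k - 4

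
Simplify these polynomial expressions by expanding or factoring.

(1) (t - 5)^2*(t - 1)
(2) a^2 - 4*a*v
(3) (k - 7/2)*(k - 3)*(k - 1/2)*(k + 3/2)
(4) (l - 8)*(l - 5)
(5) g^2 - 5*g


(1) = t^3 - 11*t^2 + 35*t - 25
(2) = a*(a - 4*v)
(3) = k^4 - 11*k^3/2 + 13*k^2/4 + 123*k/8 - 63/8
(4) = l^2 - 13*l + 40
(5) = g*(g - 5)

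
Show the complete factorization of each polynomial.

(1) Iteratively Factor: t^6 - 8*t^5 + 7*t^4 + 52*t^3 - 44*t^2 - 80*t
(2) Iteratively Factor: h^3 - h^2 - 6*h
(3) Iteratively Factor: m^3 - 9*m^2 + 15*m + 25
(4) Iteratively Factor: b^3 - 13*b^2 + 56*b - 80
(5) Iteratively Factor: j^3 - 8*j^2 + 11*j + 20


(1) = (t + 1)*(t^5 - 9*t^4 + 16*t^3 + 36*t^2 - 80*t) = (t + 1)*(t + 2)*(t^4 - 11*t^3 + 38*t^2 - 40*t) = (t - 2)*(t + 1)*(t + 2)*(t^3 - 9*t^2 + 20*t) = (t - 5)*(t - 2)*(t + 1)*(t + 2)*(t^2 - 4*t) = (t - 5)*(t - 4)*(t - 2)*(t + 1)*(t + 2)*(t)
(2) = (h)*(h^2 - h - 6) = h*(h - 3)*(h + 2)
(3) = (m - 5)*(m^2 - 4*m - 5) = (m - 5)^2*(m + 1)
(4) = (b - 4)*(b^2 - 9*b + 20) = (b - 5)*(b - 4)*(b - 4)
(5) = (j + 1)*(j^2 - 9*j + 20) = (j - 5)*(j + 1)*(j - 4)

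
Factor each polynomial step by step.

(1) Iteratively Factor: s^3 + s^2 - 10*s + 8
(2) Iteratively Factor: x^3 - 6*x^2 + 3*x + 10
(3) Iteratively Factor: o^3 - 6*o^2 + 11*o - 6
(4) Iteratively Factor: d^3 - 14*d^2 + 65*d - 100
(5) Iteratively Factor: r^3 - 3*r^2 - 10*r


(1) = (s + 4)*(s^2 - 3*s + 2) = (s - 2)*(s + 4)*(s - 1)
(2) = (x - 5)*(x^2 - x - 2) = (x - 5)*(x - 2)*(x + 1)
(3) = (o - 3)*(o^2 - 3*o + 2) = (o - 3)*(o - 2)*(o - 1)
(4) = (d - 5)*(d^2 - 9*d + 20) = (d - 5)^2*(d - 4)
(5) = (r)*(r^2 - 3*r - 10) = r*(r + 2)*(r - 5)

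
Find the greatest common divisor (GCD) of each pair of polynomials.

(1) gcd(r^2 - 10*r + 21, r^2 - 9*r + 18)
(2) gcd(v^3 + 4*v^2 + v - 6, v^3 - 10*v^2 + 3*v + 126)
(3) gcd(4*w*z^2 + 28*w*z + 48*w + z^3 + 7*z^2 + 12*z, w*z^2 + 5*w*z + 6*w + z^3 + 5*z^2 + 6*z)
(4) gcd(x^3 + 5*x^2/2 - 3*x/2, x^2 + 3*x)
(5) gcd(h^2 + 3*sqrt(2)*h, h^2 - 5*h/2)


(1) = r - 3
(2) = gcd((v - 1)*(v + 2)*(v + 3), (v - 7)*(v - 6)*(v + 3)) = v + 3
(3) = gcd((4*w + z)*(z + 3)*(z + 4), (w + z)*(z + 2)*(z + 3)) = z + 3
(4) = gcd(x*(x - 1/2)*(x + 3), x*(x + 3)) = x^2 + 3*x
(5) = gcd(h*(h + 3*sqrt(2)), h*(h - 5/2)) = h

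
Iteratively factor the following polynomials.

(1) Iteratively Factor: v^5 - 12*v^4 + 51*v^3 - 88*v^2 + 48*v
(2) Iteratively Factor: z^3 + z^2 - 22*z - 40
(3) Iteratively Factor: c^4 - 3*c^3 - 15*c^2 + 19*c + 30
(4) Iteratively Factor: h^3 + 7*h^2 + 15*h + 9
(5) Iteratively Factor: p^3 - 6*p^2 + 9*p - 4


(1) = (v - 4)*(v^4 - 8*v^3 + 19*v^2 - 12*v) = (v - 4)*(v - 1)*(v^3 - 7*v^2 + 12*v) = (v - 4)^2*(v - 1)*(v^2 - 3*v) = v*(v - 4)^2*(v - 1)*(v - 3)
(2) = (z + 4)*(z^2 - 3*z - 10) = (z - 5)*(z + 4)*(z + 2)
(3) = (c + 1)*(c^3 - 4*c^2 - 11*c + 30) = (c + 1)*(c + 3)*(c^2 - 7*c + 10) = (c - 5)*(c + 1)*(c + 3)*(c - 2)
(4) = (h + 3)*(h^2 + 4*h + 3) = (h + 3)^2*(h + 1)
(5) = (p - 4)*(p^2 - 2*p + 1) = (p - 4)*(p - 1)*(p - 1)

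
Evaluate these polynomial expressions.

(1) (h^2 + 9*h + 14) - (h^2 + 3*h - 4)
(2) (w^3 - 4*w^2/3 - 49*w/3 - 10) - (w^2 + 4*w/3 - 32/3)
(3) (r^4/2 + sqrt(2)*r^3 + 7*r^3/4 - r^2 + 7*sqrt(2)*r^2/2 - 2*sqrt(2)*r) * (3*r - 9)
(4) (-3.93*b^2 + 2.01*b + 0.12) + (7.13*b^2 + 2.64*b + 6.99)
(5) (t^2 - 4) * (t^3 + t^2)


(1) = 6*h + 18
(2) = w^3 - 7*w^2/3 - 53*w/3 + 2/3
(3) = 3*r^5/2 + 3*r^4/4 + 3*sqrt(2)*r^4 - 75*r^3/4 + 3*sqrt(2)*r^3/2 - 75*sqrt(2)*r^2/2 + 9*r^2 + 18*sqrt(2)*r
(4) = 3.2*b^2 + 4.65*b + 7.11
(5) = t^5 + t^4 - 4*t^3 - 4*t^2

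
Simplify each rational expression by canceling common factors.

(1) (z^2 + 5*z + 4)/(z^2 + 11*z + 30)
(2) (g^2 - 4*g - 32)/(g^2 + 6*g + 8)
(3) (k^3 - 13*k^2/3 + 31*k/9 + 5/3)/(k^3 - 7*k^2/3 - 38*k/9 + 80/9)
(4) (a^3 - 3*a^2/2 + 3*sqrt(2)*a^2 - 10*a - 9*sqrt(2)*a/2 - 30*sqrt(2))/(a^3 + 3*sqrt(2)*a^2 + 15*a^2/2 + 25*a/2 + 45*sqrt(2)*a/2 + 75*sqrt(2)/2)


(1) = (z^2 + 5*z + 4)/(z^2 + 11*z + 30)
(2) = (g - 8)/(g + 2)
(3) = (3*k^2 - 8*k - 3)/(3*k^2 - 2*k - 16)
(4) = (4*a - 16)/(4*a + 20)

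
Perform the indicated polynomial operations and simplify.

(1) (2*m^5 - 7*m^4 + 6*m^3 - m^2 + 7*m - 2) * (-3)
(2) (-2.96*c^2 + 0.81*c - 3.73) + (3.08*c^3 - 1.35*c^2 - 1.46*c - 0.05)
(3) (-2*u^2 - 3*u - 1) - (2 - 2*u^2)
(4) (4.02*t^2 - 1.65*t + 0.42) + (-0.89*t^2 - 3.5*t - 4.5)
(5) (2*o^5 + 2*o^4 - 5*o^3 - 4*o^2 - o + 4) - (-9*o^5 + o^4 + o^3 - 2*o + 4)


(1) = -6*m^5 + 21*m^4 - 18*m^3 + 3*m^2 - 21*m + 6
(2) = 3.08*c^3 - 4.31*c^2 - 0.65*c - 3.78
(3) = -3*u - 3
(4) = 3.13*t^2 - 5.15*t - 4.08
(5) = 11*o^5 + o^4 - 6*o^3 - 4*o^2 + o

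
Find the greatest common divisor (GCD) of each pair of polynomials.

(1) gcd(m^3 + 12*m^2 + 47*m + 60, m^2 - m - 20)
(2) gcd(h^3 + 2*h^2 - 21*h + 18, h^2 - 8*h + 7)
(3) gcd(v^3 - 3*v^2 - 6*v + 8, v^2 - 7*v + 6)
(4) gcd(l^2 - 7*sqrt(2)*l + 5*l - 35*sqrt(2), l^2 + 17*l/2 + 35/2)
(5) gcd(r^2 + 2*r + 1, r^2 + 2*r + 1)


(1) = gcd((m + 3)*(m + 4)*(m + 5), (m - 5)*(m + 4)) = m + 4
(2) = gcd((h - 3)*(h - 1)*(h + 6), (h - 7)*(h - 1)) = h - 1
(3) = v - 1
(4) = l + 5
(5) = gcd((r + 1)^2, (r + 1)^2) = r^2 + 2*r + 1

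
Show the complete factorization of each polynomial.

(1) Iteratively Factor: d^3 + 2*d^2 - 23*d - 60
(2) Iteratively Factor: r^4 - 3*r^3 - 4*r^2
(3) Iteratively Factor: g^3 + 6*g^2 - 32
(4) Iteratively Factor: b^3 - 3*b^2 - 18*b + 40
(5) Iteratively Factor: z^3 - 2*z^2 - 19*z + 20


(1) = (d - 5)*(d^2 + 7*d + 12) = (d - 5)*(d + 3)*(d + 4)
(2) = (r)*(r^3 - 3*r^2 - 4*r) = r*(r + 1)*(r^2 - 4*r) = r^2*(r + 1)*(r - 4)
(3) = (g + 4)*(g^2 + 2*g - 8) = (g + 4)^2*(g - 2)
(4) = (b + 4)*(b^2 - 7*b + 10) = (b - 5)*(b + 4)*(b - 2)
(5) = (z + 4)*(z^2 - 6*z + 5) = (z - 1)*(z + 4)*(z - 5)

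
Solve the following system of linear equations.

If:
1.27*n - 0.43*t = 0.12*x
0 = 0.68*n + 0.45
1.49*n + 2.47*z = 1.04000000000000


Then:
n = -0.66
t = -0.27906976744186*x - 1.95451436388509
z = 0.82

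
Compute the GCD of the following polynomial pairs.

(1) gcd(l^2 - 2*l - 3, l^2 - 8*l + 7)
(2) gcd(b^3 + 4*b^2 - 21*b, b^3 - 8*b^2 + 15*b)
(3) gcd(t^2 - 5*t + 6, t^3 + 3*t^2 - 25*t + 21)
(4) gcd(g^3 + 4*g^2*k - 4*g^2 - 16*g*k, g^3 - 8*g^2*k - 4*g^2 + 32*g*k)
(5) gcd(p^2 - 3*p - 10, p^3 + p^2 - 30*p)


(1) = gcd((l - 3)*(l + 1), (l - 7)*(l - 1)) = 1
(2) = b^2 - 3*b
(3) = t - 3
(4) = gcd(g*(g - 4)*(g + 4*k), g*(g - 4)*(g - 8*k)) = g^2 - 4*g
(5) = gcd((p - 5)*(p + 2), p*(p - 5)*(p + 6)) = p - 5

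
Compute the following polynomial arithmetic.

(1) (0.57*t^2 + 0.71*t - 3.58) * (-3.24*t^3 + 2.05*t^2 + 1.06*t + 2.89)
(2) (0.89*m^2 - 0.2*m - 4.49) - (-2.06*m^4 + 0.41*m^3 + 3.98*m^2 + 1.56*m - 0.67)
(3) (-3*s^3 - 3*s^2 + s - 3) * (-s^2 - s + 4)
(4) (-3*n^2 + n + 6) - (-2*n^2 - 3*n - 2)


(1) = -1.8468*t^5 - 1.1319*t^4 + 13.6589*t^3 - 4.9391*t^2 - 1.7429*t - 10.3462
(2) = 2.06*m^4 - 0.41*m^3 - 3.09*m^2 - 1.76*m - 3.82
(3) = 3*s^5 + 6*s^4 - 10*s^3 - 10*s^2 + 7*s - 12
(4) = -n^2 + 4*n + 8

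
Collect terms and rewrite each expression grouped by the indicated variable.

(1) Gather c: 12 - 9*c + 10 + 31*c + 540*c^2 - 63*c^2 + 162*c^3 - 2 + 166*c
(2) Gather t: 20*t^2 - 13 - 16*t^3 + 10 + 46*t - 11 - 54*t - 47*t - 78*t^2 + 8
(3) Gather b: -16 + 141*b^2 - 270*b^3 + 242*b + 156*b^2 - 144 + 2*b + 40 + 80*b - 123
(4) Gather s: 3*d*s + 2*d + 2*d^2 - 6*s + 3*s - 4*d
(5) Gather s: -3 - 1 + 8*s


(1) = 162*c^3 + 477*c^2 + 188*c + 20
(2) = -16*t^3 - 58*t^2 - 55*t - 6
(3) = -270*b^3 + 297*b^2 + 324*b - 243
(4) = 2*d^2 - 2*d + s*(3*d - 3)
(5) = 8*s - 4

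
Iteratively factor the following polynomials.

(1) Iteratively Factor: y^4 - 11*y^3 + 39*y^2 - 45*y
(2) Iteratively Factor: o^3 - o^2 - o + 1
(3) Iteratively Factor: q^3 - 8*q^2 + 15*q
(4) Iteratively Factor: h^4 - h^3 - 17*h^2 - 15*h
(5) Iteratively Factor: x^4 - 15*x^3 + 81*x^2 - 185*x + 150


(1) = (y - 3)*(y^3 - 8*y^2 + 15*y) = (y - 5)*(y - 3)*(y^2 - 3*y) = y*(y - 5)*(y - 3)*(y - 3)
(2) = (o - 1)*(o^2 - 1) = (o - 1)^2*(o + 1)
(3) = (q - 5)*(q^2 - 3*q) = q*(q - 5)*(q - 3)
(4) = (h - 5)*(h^3 + 4*h^2 + 3*h) = h*(h - 5)*(h^2 + 4*h + 3) = h*(h - 5)*(h + 1)*(h + 3)
(5) = (x - 5)*(x^3 - 10*x^2 + 31*x - 30) = (x - 5)^2*(x^2 - 5*x + 6) = (x - 5)^2*(x - 3)*(x - 2)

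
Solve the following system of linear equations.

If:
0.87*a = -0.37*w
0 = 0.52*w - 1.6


Then:
a = -1.31
w = 3.08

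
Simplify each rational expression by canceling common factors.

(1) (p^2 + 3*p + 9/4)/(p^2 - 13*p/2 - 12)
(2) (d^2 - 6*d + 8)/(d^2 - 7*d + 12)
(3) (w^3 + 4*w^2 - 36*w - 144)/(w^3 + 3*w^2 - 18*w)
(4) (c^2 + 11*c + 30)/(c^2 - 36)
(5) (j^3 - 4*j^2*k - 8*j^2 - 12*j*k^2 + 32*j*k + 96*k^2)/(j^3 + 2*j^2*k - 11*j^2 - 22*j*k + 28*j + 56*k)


(1) = (2*p + 3)/(2*p - 16)
(2) = (d - 2)/(d - 3)
(3) = (w^2 - 2*w - 24)/(w^2 - 3*w)
(4) = (c + 5)/(c - 6)
(5) = (j^2 - 6*j*k - 8*j + 48*k)/(j^2 - 11*j + 28)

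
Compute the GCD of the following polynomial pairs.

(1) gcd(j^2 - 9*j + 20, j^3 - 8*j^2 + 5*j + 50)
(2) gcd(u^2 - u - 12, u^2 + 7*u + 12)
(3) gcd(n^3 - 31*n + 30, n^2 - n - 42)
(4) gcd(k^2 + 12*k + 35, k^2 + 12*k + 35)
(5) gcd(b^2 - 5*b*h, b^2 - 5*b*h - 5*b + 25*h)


(1) = j - 5
(2) = u + 3
(3) = n + 6
(4) = gcd((k + 5)*(k + 7), (k + 5)*(k + 7)) = k^2 + 12*k + 35
(5) = gcd(b*(b - 5*h), (b - 5)*(b - 5*h)) = b - 5*h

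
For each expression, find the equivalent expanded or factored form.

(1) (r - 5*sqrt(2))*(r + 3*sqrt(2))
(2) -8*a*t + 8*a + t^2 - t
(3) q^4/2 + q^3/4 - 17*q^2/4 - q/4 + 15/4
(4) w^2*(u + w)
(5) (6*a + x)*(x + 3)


(1) = r^2 - 2*sqrt(2)*r - 30
(2) = (-8*a + t)*(t - 1)
(3) = (q/2 + 1/2)*(q - 5/2)*(q - 1)*(q + 3)
(4) = u*w^2 + w^3
(5) = 6*a*x + 18*a + x^2 + 3*x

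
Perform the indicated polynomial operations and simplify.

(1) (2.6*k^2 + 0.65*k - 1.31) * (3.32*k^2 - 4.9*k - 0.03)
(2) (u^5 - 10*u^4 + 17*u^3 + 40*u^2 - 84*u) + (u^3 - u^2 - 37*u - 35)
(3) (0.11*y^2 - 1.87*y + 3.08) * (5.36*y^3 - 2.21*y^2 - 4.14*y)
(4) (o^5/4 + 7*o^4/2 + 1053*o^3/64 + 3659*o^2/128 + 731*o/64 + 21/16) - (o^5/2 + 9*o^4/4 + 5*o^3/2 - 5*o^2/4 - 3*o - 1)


(1) = 8.632*k^4 - 10.582*k^3 - 7.6122*k^2 + 6.3995*k + 0.0393
(2) = u^5 - 10*u^4 + 18*u^3 + 39*u^2 - 121*u - 35
(3) = 0.5896*y^5 - 10.2663*y^4 + 20.1861*y^3 + 0.935*y^2 - 12.7512*y
(4) = -o^5/4 + 5*o^4/4 + 893*o^3/64 + 3819*o^2/128 + 923*o/64 + 37/16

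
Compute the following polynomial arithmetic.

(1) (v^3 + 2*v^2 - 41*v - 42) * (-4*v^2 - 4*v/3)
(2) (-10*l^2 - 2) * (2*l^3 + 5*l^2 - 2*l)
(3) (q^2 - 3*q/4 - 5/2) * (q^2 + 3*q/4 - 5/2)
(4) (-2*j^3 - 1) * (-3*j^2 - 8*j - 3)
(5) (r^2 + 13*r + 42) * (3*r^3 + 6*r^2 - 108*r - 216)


(1) = -4*v^5 - 28*v^4/3 + 484*v^3/3 + 668*v^2/3 + 56*v
(2) = -20*l^5 - 50*l^4 + 16*l^3 - 10*l^2 + 4*l
(3) = q^4 - 89*q^2/16 + 25/4
(4) = 6*j^5 + 16*j^4 + 6*j^3 + 3*j^2 + 8*j + 3
(5) = 3*r^5 + 45*r^4 + 96*r^3 - 1368*r^2 - 7344*r - 9072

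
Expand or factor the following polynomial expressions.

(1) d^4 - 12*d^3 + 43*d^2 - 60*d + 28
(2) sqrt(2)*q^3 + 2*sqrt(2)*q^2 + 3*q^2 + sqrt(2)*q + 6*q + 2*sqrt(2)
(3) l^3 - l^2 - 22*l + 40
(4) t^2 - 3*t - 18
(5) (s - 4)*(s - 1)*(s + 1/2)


(1) = (d - 7)*(d - 2)^2*(d - 1)
(2) = (q + 2)*(q + sqrt(2))*(sqrt(2)*q + 1)
(3) = (l - 4)*(l - 2)*(l + 5)
(4) = (t - 6)*(t + 3)
(5) = s^3 - 9*s^2/2 + 3*s/2 + 2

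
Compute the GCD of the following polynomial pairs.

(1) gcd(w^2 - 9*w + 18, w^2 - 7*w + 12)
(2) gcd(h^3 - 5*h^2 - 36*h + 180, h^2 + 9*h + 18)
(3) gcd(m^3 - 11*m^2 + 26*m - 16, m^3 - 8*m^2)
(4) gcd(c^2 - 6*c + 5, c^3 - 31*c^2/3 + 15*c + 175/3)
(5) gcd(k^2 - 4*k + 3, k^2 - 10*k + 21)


(1) = w - 3
(2) = h + 6
(3) = m - 8
(4) = c - 5
(5) = k - 3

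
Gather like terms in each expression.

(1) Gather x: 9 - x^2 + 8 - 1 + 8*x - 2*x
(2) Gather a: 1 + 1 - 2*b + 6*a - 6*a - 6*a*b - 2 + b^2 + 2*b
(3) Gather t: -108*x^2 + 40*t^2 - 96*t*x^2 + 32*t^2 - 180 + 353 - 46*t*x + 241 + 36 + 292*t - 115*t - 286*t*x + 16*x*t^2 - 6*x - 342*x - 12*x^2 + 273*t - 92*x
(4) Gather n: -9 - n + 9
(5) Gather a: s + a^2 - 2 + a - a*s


(1) = -x^2 + 6*x + 16
(2) = -6*a*b + b^2
(3) = t^2*(16*x + 72) + t*(-96*x^2 - 332*x + 450) - 120*x^2 - 440*x + 450
(4) = -n
(5) = a^2 + a*(1 - s) + s - 2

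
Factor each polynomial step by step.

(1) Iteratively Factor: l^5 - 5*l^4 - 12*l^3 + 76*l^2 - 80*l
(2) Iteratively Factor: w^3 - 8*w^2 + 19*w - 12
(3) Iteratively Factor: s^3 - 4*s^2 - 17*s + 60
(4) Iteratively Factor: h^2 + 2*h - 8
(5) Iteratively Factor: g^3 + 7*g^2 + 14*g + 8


(1) = (l - 2)*(l^4 - 3*l^3 - 18*l^2 + 40*l) = (l - 2)*(l + 4)*(l^3 - 7*l^2 + 10*l) = (l - 2)^2*(l + 4)*(l^2 - 5*l) = (l - 5)*(l - 2)^2*(l + 4)*(l)
(2) = (w - 3)*(w^2 - 5*w + 4) = (w - 3)*(w - 1)*(w - 4)
(3) = (s - 3)*(s^2 - s - 20) = (s - 5)*(s - 3)*(s + 4)
(4) = (h - 2)*(h + 4)
(5) = (g + 2)*(g^2 + 5*g + 4) = (g + 1)*(g + 2)*(g + 4)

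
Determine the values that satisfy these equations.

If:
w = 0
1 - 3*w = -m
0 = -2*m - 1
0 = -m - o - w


Then:
No Solution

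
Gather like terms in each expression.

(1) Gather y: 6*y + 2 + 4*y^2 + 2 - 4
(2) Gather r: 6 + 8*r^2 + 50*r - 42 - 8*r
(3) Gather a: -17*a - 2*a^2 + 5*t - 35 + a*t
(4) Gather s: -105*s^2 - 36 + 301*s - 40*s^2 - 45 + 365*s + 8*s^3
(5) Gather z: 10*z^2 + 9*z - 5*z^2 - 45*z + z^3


(1) = 4*y^2 + 6*y
(2) = 8*r^2 + 42*r - 36
(3) = -2*a^2 + a*(t - 17) + 5*t - 35
(4) = 8*s^3 - 145*s^2 + 666*s - 81
(5) = z^3 + 5*z^2 - 36*z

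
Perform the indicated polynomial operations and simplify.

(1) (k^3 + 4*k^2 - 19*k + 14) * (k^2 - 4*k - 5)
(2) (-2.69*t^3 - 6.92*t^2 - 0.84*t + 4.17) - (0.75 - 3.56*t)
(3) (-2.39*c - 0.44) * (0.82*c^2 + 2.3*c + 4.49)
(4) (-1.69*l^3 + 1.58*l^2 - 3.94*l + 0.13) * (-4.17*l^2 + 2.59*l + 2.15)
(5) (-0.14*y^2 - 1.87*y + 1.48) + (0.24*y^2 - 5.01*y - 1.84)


(1) = k^5 - 40*k^3 + 70*k^2 + 39*k - 70
(2) = -2.69*t^3 - 6.92*t^2 + 2.72*t + 3.42
(3) = -1.9598*c^3 - 5.8578*c^2 - 11.7431*c - 1.9756
(4) = 7.0473*l^5 - 10.9657*l^4 + 16.8885*l^3 - 7.3497*l^2 - 8.1343*l + 0.2795
(5) = 0.1*y^2 - 6.88*y - 0.36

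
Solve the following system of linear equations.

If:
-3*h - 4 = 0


Then:
h = -4/3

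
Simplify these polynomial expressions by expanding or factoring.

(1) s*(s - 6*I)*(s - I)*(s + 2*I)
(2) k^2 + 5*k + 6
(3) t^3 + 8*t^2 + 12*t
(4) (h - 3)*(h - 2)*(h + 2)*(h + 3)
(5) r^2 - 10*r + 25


(1) = s^4 - 5*I*s^3 + 8*s^2 - 12*I*s
(2) = (k + 2)*(k + 3)
(3) = t*(t + 2)*(t + 6)
(4) = h^4 - 13*h^2 + 36
(5) = (r - 5)^2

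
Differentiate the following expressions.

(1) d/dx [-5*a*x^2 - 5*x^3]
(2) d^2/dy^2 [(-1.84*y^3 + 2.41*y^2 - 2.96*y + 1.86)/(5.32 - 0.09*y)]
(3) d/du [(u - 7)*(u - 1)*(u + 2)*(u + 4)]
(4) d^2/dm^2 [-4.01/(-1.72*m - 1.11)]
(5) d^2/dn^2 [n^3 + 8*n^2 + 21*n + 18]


(1) = 5*x*(-2*a - 3*x)
(2) = (0.029808*y^3 - 5.285952*y^2 + 312.458496*y - 133.613204)/(0.000729*y^3 - 0.129276*y^2 + 7.641648*y - 150.568768)
(3) = 4*u^3 - 6*u^2 - 66*u - 22
(4) = 23.726368/(1.72*m + 1.11)^3
(5) = 6*n + 16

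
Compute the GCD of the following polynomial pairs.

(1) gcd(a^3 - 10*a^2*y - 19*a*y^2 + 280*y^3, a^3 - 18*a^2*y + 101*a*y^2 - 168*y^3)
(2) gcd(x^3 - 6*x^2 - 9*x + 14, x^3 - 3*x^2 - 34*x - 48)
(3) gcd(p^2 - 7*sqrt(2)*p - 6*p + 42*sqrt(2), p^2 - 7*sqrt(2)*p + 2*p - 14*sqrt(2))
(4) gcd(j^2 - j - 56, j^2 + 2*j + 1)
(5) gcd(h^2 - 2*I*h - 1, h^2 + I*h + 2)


(1) = gcd((a - 8*y)*(a - 7*y)*(a + 5*y), (a - 8*y)*(a - 7*y)*(a - 3*y)) = a^2 - 15*a*y + 56*y^2
(2) = x + 2
(3) = gcd((p - 6)*(p - 7*sqrt(2)), (p + 2)*(p - 7*sqrt(2))) = p - 7*sqrt(2)
(4) = gcd((j - 8)*(j + 7), (j + 1)^2) = 1
(5) = gcd((h - I)^2, (h - I)*(h + 2*I)) = h - I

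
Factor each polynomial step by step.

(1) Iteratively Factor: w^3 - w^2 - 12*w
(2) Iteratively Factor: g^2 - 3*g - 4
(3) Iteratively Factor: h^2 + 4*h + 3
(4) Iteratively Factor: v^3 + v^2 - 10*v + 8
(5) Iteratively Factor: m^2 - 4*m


(1) = (w + 3)*(w^2 - 4*w) = w*(w + 3)*(w - 4)
(2) = (g + 1)*(g - 4)
(3) = (h + 1)*(h + 3)
(4) = (v - 1)*(v^2 + 2*v - 8) = (v - 1)*(v + 4)*(v - 2)
(5) = (m)*(m - 4)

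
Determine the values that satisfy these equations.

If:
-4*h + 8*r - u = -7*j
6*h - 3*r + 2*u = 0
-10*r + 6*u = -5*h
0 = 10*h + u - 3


Then:
h = -6/25
j = -513/175
r = 78/25
u = 27/5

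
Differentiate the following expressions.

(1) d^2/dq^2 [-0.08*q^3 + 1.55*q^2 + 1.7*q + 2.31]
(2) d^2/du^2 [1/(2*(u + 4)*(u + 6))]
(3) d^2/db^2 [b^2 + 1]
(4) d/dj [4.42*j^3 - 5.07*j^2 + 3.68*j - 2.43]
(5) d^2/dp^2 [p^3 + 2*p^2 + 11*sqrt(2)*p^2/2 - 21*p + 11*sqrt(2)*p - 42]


(1) = 3.1 - 0.48*q
(2) = ((u + 4)^2 + (u + 4)*(u + 6) + (u + 6)^2)/((u + 4)^3*(u + 6)^3)
(3) = 2
(4) = 13.26*j^2 - 10.14*j + 3.68
(5) = 6*p + 4 + 11*sqrt(2)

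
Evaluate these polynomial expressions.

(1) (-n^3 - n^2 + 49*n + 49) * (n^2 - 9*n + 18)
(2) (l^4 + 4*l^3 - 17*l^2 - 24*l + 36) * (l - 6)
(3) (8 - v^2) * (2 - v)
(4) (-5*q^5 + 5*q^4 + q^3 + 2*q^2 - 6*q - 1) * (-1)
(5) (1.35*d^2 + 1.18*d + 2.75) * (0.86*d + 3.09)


(1) = -n^5 + 8*n^4 + 40*n^3 - 410*n^2 + 441*n + 882
(2) = l^5 - 2*l^4 - 41*l^3 + 78*l^2 + 180*l - 216
(3) = v^3 - 2*v^2 - 8*v + 16
(4) = 5*q^5 - 5*q^4 - q^3 - 2*q^2 + 6*q + 1
(5) = 1.161*d^3 + 5.1863*d^2 + 6.0112*d + 8.4975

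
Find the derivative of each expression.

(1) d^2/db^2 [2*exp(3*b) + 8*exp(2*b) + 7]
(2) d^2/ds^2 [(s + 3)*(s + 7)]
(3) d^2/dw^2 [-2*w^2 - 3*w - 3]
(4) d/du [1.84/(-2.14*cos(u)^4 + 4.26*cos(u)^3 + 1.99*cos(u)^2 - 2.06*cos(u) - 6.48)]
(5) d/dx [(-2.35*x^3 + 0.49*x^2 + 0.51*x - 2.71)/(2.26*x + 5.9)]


(1) = (18*exp(b) + 32)*exp(2*b)
(2) = 2
(3) = -4
(4) = (-15.7504*cos(u)^3 + 23.5152*cos(u)^2 + 7.3232*cos(u) - 3.7904)*sin(u)/(2.14*cos(u)^4 - 4.26*cos(u)^3 - 1.99*cos(u)^2 + 2.06*cos(u) + 6.48)^2
(5) = (-10.622*x^3 - 40.4876*x^2 + 5.782*x + 9.1336)/(5.1076*x^2 + 26.668*x + 34.81)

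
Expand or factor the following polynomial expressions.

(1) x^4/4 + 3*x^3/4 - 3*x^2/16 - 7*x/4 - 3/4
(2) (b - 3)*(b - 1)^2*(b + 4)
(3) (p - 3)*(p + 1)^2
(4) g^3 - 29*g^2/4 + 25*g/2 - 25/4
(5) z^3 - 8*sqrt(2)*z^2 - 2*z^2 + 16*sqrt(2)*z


(1) = (x/4 + 1/2)*(x - 3/2)*(x + 1/2)*(x + 2)
(2) = b^4 - b^3 - 13*b^2 + 25*b - 12
(3) = p^3 - p^2 - 5*p - 3
(4) = (g - 5)*(g - 5/4)*(g - 1)
(5) = z*(z - 2)*(z - 8*sqrt(2))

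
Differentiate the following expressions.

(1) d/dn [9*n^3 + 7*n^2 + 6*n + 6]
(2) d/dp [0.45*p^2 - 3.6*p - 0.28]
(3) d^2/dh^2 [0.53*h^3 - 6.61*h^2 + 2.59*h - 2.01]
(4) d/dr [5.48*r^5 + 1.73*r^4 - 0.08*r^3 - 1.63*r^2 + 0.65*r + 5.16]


(1) = 27*n^2 + 14*n + 6
(2) = 0.9*p - 3.6
(3) = 3.18*h - 13.22
(4) = 27.4*r^4 + 6.92*r^3 - 0.24*r^2 - 3.26*r + 0.65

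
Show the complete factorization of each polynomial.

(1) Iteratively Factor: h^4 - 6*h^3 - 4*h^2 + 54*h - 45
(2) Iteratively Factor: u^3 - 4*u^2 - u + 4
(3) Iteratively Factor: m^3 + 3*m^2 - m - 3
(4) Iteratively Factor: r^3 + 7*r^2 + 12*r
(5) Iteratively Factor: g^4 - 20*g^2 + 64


(1) = (h - 3)*(h^3 - 3*h^2 - 13*h + 15) = (h - 5)*(h - 3)*(h^2 + 2*h - 3) = (h - 5)*(h - 3)*(h + 3)*(h - 1)
(2) = (u - 4)*(u^2 - 1) = (u - 4)*(u - 1)*(u + 1)
(3) = (m - 1)*(m^2 + 4*m + 3) = (m - 1)*(m + 1)*(m + 3)
(4) = (r)*(r^2 + 7*r + 12) = r*(r + 3)*(r + 4)
(5) = (g - 2)*(g^3 + 2*g^2 - 16*g - 32) = (g - 2)*(g + 4)*(g^2 - 2*g - 8) = (g - 2)*(g + 2)*(g + 4)*(g - 4)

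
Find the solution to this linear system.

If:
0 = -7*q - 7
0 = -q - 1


Then:
q = -1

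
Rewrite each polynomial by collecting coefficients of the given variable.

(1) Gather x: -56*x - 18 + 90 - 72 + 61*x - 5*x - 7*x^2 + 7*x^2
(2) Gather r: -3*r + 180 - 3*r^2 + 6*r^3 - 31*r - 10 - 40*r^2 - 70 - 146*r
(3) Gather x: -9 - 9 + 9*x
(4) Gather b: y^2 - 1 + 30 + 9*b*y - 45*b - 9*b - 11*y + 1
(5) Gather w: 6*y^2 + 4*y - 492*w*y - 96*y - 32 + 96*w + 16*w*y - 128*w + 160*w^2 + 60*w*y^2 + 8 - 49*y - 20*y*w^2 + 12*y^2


(1) = 0
(2) = 6*r^3 - 43*r^2 - 180*r + 100
(3) = 9*x - 18
(4) = b*(9*y - 54) + y^2 - 11*y + 30
(5) = w^2*(160 - 20*y) + w*(60*y^2 - 476*y - 32) + 18*y^2 - 141*y - 24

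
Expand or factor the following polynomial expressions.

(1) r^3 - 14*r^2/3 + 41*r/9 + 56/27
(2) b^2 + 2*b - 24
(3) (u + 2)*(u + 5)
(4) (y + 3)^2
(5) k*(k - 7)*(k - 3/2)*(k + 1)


(1) = (r - 8/3)*(r - 7/3)*(r + 1/3)
(2) = (b - 4)*(b + 6)
(3) = u^2 + 7*u + 10
(4) = y^2 + 6*y + 9
(5) = k^4 - 15*k^3/2 + 2*k^2 + 21*k/2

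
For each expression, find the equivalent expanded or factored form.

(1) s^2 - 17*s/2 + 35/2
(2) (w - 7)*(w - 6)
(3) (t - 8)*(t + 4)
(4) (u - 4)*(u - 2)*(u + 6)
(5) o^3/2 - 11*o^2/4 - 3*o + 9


(1) = (s - 5)*(s - 7/2)
(2) = w^2 - 13*w + 42
(3) = t^2 - 4*t - 32
(4) = u^3 - 28*u + 48
(5) = (o/2 + 1)*(o - 6)*(o - 3/2)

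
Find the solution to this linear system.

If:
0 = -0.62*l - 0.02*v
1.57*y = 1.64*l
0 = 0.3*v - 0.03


Then:
l = -0.00
v = 0.10
y = -0.00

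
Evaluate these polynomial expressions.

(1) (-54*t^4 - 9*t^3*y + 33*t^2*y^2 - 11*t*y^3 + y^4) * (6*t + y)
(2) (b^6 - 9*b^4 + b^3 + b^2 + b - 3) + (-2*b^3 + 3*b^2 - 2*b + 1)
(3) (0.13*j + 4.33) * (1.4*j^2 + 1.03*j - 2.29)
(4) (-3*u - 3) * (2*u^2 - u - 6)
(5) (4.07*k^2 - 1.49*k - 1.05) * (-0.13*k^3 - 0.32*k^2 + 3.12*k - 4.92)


(1) = -324*t^5 - 108*t^4*y + 189*t^3*y^2 - 33*t^2*y^3 - 5*t*y^4 + y^5
(2) = b^6 - 9*b^4 - b^3 + 4*b^2 - b - 2
(3) = 0.182*j^3 + 6.1959*j^2 + 4.1622*j - 9.9157
(4) = -6*u^3 - 3*u^2 + 21*u + 18
(5) = -0.5291*k^5 - 1.1087*k^4 + 13.3117*k^3 - 24.3372*k^2 + 4.0548*k + 5.166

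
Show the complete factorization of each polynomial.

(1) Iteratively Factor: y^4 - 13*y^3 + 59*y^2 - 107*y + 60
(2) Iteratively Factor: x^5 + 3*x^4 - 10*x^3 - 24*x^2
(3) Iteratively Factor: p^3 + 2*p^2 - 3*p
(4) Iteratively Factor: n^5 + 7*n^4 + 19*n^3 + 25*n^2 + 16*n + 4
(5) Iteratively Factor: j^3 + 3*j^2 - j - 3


(1) = (y - 5)*(y^3 - 8*y^2 + 19*y - 12) = (y - 5)*(y - 1)*(y^2 - 7*y + 12) = (y - 5)*(y - 4)*(y - 1)*(y - 3)
(2) = (x)*(x^4 + 3*x^3 - 10*x^2 - 24*x) = x*(x + 2)*(x^3 + x^2 - 12*x) = x*(x - 3)*(x + 2)*(x^2 + 4*x) = x*(x - 3)*(x + 2)*(x + 4)*(x)
(3) = (p + 3)*(p^2 - p) = (p - 1)*(p + 3)*(p)
(4) = (n + 1)*(n^4 + 6*n^3 + 13*n^2 + 12*n + 4) = (n + 1)^2*(n^3 + 5*n^2 + 8*n + 4) = (n + 1)^2*(n + 2)*(n^2 + 3*n + 2) = (n + 1)^2*(n + 2)^2*(n + 1)
(5) = (j + 1)*(j^2 + 2*j - 3) = (j + 1)*(j + 3)*(j - 1)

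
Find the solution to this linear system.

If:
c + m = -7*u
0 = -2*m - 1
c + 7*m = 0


Then:
c = 7/2
m = -1/2
u = -3/7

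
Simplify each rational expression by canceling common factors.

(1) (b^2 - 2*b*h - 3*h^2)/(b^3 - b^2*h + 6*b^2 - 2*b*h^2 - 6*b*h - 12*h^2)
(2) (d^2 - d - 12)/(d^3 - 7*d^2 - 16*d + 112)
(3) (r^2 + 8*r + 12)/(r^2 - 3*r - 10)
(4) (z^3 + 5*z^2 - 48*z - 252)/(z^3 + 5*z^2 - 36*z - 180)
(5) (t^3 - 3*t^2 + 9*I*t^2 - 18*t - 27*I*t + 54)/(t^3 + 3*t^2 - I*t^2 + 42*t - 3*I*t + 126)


(1) = (b - 3*h)/(b^2 - 2*b*h + 6*b - 12*h)
(2) = (d + 3)/(d^2 - 3*d - 28)
(3) = (r + 6)/(r - 5)
(4) = (z^2 - z - 42)/(z^2 - z - 30)
(5) = (t^2 + t*(-3 + 3*I) - 9*I)/(t^2 + t*(3 - 7*I) - 21*I)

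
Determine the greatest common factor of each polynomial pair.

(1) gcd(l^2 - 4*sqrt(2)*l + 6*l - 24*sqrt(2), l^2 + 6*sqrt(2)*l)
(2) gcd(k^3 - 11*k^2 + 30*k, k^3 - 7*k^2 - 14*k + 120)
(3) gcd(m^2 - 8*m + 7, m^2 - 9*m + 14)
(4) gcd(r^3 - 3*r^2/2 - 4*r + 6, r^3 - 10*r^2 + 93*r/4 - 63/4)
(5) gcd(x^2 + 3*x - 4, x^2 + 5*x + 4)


(1) = gcd((l + 6)*(l - 4*sqrt(2)), l*(l + 6*sqrt(2))) = 1
(2) = k^2 - 11*k + 30
(3) = m - 7
(4) = r - 3/2
(5) = x + 4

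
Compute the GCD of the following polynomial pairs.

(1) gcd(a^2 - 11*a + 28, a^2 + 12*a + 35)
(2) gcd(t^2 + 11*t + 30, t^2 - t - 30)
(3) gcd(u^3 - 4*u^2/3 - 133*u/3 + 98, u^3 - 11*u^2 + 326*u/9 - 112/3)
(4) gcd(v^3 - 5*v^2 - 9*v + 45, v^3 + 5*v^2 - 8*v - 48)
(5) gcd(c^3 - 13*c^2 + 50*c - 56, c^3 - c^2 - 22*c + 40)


(1) = gcd((a - 7)*(a - 4), (a + 5)*(a + 7)) = 1
(2) = gcd((t + 5)*(t + 6), (t - 6)*(t + 5)) = t + 5
(3) = u^2 - 25*u/3 + 14
(4) = v - 3
(5) = c^2 - 6*c + 8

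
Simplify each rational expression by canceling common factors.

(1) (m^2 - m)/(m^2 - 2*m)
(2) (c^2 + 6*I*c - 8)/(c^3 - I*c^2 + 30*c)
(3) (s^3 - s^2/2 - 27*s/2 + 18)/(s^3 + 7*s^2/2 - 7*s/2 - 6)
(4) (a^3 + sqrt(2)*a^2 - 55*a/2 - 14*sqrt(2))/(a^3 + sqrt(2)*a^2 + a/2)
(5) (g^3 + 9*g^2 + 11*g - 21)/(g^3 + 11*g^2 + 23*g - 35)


(1) = (m - 1)/(m - 2)
(2) = (c^2 + 6*I*c - 8)/(c^3 - I*c^2 + 30*c)
(3) = (s - 3)/(s + 1)
(4) = (4*a^2 + 2*sqrt(2)*a - 112)/(4*a^2 + 2*sqrt(2)*a)
(5) = (g + 3)/(g + 5)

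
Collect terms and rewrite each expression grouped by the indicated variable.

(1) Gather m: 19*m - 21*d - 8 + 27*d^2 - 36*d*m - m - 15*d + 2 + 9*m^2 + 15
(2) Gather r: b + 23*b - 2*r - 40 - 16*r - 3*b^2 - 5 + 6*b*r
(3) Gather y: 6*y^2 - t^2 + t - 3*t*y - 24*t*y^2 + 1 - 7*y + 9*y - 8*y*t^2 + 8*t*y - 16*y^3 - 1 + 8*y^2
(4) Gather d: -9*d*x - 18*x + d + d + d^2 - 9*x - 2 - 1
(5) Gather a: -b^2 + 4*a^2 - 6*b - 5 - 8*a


(1) = 27*d^2 - 36*d + 9*m^2 + m*(18 - 36*d) + 9
(2) = -3*b^2 + 24*b + r*(6*b - 18) - 45
(3) = -t^2 + t - 16*y^3 + y^2*(14 - 24*t) + y*(-8*t^2 + 5*t + 2)
(4) = d^2 + d*(2 - 9*x) - 27*x - 3
(5) = 4*a^2 - 8*a - b^2 - 6*b - 5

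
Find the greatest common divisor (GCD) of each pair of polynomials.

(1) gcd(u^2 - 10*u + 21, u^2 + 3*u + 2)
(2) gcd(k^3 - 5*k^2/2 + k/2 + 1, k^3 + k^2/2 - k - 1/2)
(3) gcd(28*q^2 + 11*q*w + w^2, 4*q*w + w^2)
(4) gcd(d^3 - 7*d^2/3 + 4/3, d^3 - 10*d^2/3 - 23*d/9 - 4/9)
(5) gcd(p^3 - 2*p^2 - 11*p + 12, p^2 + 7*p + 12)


(1) = gcd((u - 7)*(u - 3), (u + 1)*(u + 2)) = 1
(2) = k^2 - k/2 - 1/2
(3) = gcd((4*q + w)*(7*q + w), w*(4*q + w)) = 4*q + w
(4) = gcd((d - 2)*(d - 1)*(d + 2/3), (d - 4)*(d + 1/3)^2) = 1
(5) = p + 3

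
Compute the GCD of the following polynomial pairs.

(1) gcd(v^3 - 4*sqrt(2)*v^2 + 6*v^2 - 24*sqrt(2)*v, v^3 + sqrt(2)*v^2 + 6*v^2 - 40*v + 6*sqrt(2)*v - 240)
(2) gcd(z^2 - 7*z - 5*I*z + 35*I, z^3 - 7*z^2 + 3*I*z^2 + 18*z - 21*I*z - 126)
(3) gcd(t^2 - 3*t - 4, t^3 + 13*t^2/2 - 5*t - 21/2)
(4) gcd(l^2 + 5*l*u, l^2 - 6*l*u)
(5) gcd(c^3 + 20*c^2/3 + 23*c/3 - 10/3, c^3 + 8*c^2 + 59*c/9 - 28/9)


(1) = v^2 + v*(6 - 4*sqrt(2)) - 24*sqrt(2)
(2) = gcd((z - 7)*(z - 5*I), (z - 7)*(z - 3*I)*(z + 6*I)) = z - 7
(3) = t + 1
(4) = l
(5) = gcd((c - 1/3)*(c + 2)*(c + 5), (c - 1/3)*(c + 4/3)*(c + 7)) = c - 1/3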